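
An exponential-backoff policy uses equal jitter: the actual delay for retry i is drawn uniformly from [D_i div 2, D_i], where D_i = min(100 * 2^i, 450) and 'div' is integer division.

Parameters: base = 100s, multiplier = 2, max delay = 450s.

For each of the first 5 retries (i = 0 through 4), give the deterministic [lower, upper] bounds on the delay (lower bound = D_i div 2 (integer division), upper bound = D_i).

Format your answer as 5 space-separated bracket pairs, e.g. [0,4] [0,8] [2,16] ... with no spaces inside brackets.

Computing bounds per retry:
  i=0: D_i=min(100*2^0,450)=100, bounds=[50,100]
  i=1: D_i=min(100*2^1,450)=200, bounds=[100,200]
  i=2: D_i=min(100*2^2,450)=400, bounds=[200,400]
  i=3: D_i=min(100*2^3,450)=450, bounds=[225,450]
  i=4: D_i=min(100*2^4,450)=450, bounds=[225,450]

Answer: [50,100] [100,200] [200,400] [225,450] [225,450]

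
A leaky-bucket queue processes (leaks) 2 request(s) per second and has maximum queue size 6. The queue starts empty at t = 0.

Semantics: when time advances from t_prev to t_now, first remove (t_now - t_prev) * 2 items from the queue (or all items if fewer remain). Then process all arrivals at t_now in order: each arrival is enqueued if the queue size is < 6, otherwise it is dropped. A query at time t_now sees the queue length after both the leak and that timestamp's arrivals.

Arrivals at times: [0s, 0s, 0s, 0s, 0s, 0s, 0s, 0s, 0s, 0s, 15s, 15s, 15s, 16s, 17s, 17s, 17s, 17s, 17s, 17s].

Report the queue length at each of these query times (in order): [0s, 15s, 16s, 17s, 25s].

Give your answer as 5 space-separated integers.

Answer: 6 3 2 6 0

Derivation:
Queue lengths at query times:
  query t=0s: backlog = 6
  query t=15s: backlog = 3
  query t=16s: backlog = 2
  query t=17s: backlog = 6
  query t=25s: backlog = 0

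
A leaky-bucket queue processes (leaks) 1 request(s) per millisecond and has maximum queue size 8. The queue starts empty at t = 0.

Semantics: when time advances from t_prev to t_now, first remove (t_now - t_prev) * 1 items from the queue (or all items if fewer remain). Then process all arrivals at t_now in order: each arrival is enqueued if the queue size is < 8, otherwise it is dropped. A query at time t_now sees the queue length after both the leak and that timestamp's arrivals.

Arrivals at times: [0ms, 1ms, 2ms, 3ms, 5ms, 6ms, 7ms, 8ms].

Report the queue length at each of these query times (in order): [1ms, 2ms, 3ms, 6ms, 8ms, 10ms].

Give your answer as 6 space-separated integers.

Queue lengths at query times:
  query t=1ms: backlog = 1
  query t=2ms: backlog = 1
  query t=3ms: backlog = 1
  query t=6ms: backlog = 1
  query t=8ms: backlog = 1
  query t=10ms: backlog = 0

Answer: 1 1 1 1 1 0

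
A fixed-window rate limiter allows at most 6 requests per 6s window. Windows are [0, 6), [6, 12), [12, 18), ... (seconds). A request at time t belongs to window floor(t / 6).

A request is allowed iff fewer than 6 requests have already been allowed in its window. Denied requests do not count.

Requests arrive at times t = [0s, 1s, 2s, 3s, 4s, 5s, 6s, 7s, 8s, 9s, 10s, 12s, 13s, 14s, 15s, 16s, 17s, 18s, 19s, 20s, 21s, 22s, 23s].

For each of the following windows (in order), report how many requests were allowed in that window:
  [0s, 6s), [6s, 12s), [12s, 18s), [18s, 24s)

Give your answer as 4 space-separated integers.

Processing requests:
  req#1 t=0s (window 0): ALLOW
  req#2 t=1s (window 0): ALLOW
  req#3 t=2s (window 0): ALLOW
  req#4 t=3s (window 0): ALLOW
  req#5 t=4s (window 0): ALLOW
  req#6 t=5s (window 0): ALLOW
  req#7 t=6s (window 1): ALLOW
  req#8 t=7s (window 1): ALLOW
  req#9 t=8s (window 1): ALLOW
  req#10 t=9s (window 1): ALLOW
  req#11 t=10s (window 1): ALLOW
  req#12 t=12s (window 2): ALLOW
  req#13 t=13s (window 2): ALLOW
  req#14 t=14s (window 2): ALLOW
  req#15 t=15s (window 2): ALLOW
  req#16 t=16s (window 2): ALLOW
  req#17 t=17s (window 2): ALLOW
  req#18 t=18s (window 3): ALLOW
  req#19 t=19s (window 3): ALLOW
  req#20 t=20s (window 3): ALLOW
  req#21 t=21s (window 3): ALLOW
  req#22 t=22s (window 3): ALLOW
  req#23 t=23s (window 3): ALLOW

Allowed counts by window: 6 5 6 6

Answer: 6 5 6 6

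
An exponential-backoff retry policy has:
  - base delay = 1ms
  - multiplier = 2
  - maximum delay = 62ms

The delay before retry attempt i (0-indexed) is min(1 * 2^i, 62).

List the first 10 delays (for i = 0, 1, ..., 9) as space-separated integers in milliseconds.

Computing each delay:
  i=0: min(1*2^0, 62) = 1
  i=1: min(1*2^1, 62) = 2
  i=2: min(1*2^2, 62) = 4
  i=3: min(1*2^3, 62) = 8
  i=4: min(1*2^4, 62) = 16
  i=5: min(1*2^5, 62) = 32
  i=6: min(1*2^6, 62) = 62
  i=7: min(1*2^7, 62) = 62
  i=8: min(1*2^8, 62) = 62
  i=9: min(1*2^9, 62) = 62

Answer: 1 2 4 8 16 32 62 62 62 62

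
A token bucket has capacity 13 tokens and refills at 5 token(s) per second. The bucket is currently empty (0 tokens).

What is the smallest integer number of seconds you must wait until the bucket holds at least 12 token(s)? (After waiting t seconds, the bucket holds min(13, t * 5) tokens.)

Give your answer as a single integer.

Need t * 5 >= 12, so t >= 12/5.
Smallest integer t = ceil(12/5) = 3.

Answer: 3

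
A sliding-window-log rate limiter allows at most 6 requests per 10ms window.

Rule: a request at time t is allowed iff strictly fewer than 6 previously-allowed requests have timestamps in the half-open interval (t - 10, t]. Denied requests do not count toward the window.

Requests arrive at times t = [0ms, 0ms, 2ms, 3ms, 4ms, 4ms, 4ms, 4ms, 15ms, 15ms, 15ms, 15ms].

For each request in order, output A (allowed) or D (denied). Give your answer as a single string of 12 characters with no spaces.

Answer: AAAAAADDAAAA

Derivation:
Tracking allowed requests in the window:
  req#1 t=0ms: ALLOW
  req#2 t=0ms: ALLOW
  req#3 t=2ms: ALLOW
  req#4 t=3ms: ALLOW
  req#5 t=4ms: ALLOW
  req#6 t=4ms: ALLOW
  req#7 t=4ms: DENY
  req#8 t=4ms: DENY
  req#9 t=15ms: ALLOW
  req#10 t=15ms: ALLOW
  req#11 t=15ms: ALLOW
  req#12 t=15ms: ALLOW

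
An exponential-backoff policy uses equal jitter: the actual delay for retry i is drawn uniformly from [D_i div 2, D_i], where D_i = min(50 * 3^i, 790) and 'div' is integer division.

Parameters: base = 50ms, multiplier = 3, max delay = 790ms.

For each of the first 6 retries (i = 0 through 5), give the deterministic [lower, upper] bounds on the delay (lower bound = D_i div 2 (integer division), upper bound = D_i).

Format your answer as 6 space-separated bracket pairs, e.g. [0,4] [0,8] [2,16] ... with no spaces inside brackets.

Computing bounds per retry:
  i=0: D_i=min(50*3^0,790)=50, bounds=[25,50]
  i=1: D_i=min(50*3^1,790)=150, bounds=[75,150]
  i=2: D_i=min(50*3^2,790)=450, bounds=[225,450]
  i=3: D_i=min(50*3^3,790)=790, bounds=[395,790]
  i=4: D_i=min(50*3^4,790)=790, bounds=[395,790]
  i=5: D_i=min(50*3^5,790)=790, bounds=[395,790]

Answer: [25,50] [75,150] [225,450] [395,790] [395,790] [395,790]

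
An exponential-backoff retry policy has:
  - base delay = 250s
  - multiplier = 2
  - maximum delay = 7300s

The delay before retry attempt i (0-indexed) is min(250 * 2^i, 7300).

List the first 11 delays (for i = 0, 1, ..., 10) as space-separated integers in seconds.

Answer: 250 500 1000 2000 4000 7300 7300 7300 7300 7300 7300

Derivation:
Computing each delay:
  i=0: min(250*2^0, 7300) = 250
  i=1: min(250*2^1, 7300) = 500
  i=2: min(250*2^2, 7300) = 1000
  i=3: min(250*2^3, 7300) = 2000
  i=4: min(250*2^4, 7300) = 4000
  i=5: min(250*2^5, 7300) = 7300
  i=6: min(250*2^6, 7300) = 7300
  i=7: min(250*2^7, 7300) = 7300
  i=8: min(250*2^8, 7300) = 7300
  i=9: min(250*2^9, 7300) = 7300
  i=10: min(250*2^10, 7300) = 7300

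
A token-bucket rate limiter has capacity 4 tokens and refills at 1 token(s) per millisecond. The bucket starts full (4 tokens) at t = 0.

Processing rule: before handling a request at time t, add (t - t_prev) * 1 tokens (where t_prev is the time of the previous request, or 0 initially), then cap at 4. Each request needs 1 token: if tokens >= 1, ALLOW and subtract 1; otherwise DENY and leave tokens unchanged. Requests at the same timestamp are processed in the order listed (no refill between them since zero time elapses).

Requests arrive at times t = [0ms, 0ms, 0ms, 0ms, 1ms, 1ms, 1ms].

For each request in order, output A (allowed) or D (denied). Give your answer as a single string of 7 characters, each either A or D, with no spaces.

Answer: AAAAADD

Derivation:
Simulating step by step:
  req#1 t=0ms: ALLOW
  req#2 t=0ms: ALLOW
  req#3 t=0ms: ALLOW
  req#4 t=0ms: ALLOW
  req#5 t=1ms: ALLOW
  req#6 t=1ms: DENY
  req#7 t=1ms: DENY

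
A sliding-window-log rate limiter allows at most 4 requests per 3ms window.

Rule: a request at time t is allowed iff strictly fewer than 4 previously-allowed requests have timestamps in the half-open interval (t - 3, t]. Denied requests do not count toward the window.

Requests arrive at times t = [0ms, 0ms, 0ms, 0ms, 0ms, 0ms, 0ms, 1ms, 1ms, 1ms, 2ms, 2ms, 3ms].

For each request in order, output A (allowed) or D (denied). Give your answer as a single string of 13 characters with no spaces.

Tracking allowed requests in the window:
  req#1 t=0ms: ALLOW
  req#2 t=0ms: ALLOW
  req#3 t=0ms: ALLOW
  req#4 t=0ms: ALLOW
  req#5 t=0ms: DENY
  req#6 t=0ms: DENY
  req#7 t=0ms: DENY
  req#8 t=1ms: DENY
  req#9 t=1ms: DENY
  req#10 t=1ms: DENY
  req#11 t=2ms: DENY
  req#12 t=2ms: DENY
  req#13 t=3ms: ALLOW

Answer: AAAADDDDDDDDA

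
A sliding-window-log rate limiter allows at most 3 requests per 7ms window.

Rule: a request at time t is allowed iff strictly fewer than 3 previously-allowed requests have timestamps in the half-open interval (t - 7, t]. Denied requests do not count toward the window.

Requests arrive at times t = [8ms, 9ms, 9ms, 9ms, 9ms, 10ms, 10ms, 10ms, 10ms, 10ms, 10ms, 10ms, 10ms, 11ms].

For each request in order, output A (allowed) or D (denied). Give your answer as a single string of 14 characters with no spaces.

Answer: AAADDDDDDDDDDD

Derivation:
Tracking allowed requests in the window:
  req#1 t=8ms: ALLOW
  req#2 t=9ms: ALLOW
  req#3 t=9ms: ALLOW
  req#4 t=9ms: DENY
  req#5 t=9ms: DENY
  req#6 t=10ms: DENY
  req#7 t=10ms: DENY
  req#8 t=10ms: DENY
  req#9 t=10ms: DENY
  req#10 t=10ms: DENY
  req#11 t=10ms: DENY
  req#12 t=10ms: DENY
  req#13 t=10ms: DENY
  req#14 t=11ms: DENY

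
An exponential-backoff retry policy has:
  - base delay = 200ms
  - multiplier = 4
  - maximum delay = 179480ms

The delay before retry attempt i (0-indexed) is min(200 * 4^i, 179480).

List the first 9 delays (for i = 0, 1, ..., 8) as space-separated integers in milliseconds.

Answer: 200 800 3200 12800 51200 179480 179480 179480 179480

Derivation:
Computing each delay:
  i=0: min(200*4^0, 179480) = 200
  i=1: min(200*4^1, 179480) = 800
  i=2: min(200*4^2, 179480) = 3200
  i=3: min(200*4^3, 179480) = 12800
  i=4: min(200*4^4, 179480) = 51200
  i=5: min(200*4^5, 179480) = 179480
  i=6: min(200*4^6, 179480) = 179480
  i=7: min(200*4^7, 179480) = 179480
  i=8: min(200*4^8, 179480) = 179480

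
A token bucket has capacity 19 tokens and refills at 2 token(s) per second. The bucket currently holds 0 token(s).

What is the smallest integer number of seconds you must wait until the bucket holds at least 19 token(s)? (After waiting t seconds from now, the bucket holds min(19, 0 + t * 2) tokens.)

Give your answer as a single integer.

Answer: 10

Derivation:
Need 0 + t * 2 >= 19, so t >= 19/2.
Smallest integer t = ceil(19/2) = 10.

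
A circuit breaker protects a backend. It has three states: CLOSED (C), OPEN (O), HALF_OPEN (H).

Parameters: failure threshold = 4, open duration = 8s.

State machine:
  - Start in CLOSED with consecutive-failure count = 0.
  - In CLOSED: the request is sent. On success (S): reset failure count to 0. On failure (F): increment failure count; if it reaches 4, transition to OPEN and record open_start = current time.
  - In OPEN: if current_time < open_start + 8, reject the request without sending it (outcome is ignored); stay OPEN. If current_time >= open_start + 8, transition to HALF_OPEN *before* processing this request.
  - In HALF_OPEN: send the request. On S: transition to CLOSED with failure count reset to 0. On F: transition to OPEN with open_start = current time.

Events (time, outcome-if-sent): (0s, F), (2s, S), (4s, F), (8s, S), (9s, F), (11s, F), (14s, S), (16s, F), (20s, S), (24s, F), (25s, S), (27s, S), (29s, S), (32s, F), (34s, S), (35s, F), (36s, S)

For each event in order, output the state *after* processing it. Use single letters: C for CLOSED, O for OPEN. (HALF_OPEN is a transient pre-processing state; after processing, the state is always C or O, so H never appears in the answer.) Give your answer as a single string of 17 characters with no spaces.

State after each event:
  event#1 t=0s outcome=F: state=CLOSED
  event#2 t=2s outcome=S: state=CLOSED
  event#3 t=4s outcome=F: state=CLOSED
  event#4 t=8s outcome=S: state=CLOSED
  event#5 t=9s outcome=F: state=CLOSED
  event#6 t=11s outcome=F: state=CLOSED
  event#7 t=14s outcome=S: state=CLOSED
  event#8 t=16s outcome=F: state=CLOSED
  event#9 t=20s outcome=S: state=CLOSED
  event#10 t=24s outcome=F: state=CLOSED
  event#11 t=25s outcome=S: state=CLOSED
  event#12 t=27s outcome=S: state=CLOSED
  event#13 t=29s outcome=S: state=CLOSED
  event#14 t=32s outcome=F: state=CLOSED
  event#15 t=34s outcome=S: state=CLOSED
  event#16 t=35s outcome=F: state=CLOSED
  event#17 t=36s outcome=S: state=CLOSED

Answer: CCCCCCCCCCCCCCCCC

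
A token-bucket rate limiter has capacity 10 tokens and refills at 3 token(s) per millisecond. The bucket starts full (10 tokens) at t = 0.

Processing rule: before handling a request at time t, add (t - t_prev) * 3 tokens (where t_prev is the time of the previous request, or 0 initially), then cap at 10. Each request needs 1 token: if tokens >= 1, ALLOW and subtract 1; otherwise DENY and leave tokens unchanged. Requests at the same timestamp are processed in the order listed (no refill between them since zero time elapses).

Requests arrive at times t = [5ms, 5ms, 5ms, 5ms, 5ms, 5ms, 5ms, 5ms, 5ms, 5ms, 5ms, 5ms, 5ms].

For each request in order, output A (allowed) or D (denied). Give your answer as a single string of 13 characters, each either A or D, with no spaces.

Simulating step by step:
  req#1 t=5ms: ALLOW
  req#2 t=5ms: ALLOW
  req#3 t=5ms: ALLOW
  req#4 t=5ms: ALLOW
  req#5 t=5ms: ALLOW
  req#6 t=5ms: ALLOW
  req#7 t=5ms: ALLOW
  req#8 t=5ms: ALLOW
  req#9 t=5ms: ALLOW
  req#10 t=5ms: ALLOW
  req#11 t=5ms: DENY
  req#12 t=5ms: DENY
  req#13 t=5ms: DENY

Answer: AAAAAAAAAADDD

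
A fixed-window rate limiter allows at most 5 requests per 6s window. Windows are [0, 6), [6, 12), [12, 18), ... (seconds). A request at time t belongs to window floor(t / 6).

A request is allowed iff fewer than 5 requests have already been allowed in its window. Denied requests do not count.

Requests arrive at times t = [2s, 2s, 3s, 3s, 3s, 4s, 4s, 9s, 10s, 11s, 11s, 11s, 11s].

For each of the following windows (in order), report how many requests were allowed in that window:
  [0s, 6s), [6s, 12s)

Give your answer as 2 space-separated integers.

Answer: 5 5

Derivation:
Processing requests:
  req#1 t=2s (window 0): ALLOW
  req#2 t=2s (window 0): ALLOW
  req#3 t=3s (window 0): ALLOW
  req#4 t=3s (window 0): ALLOW
  req#5 t=3s (window 0): ALLOW
  req#6 t=4s (window 0): DENY
  req#7 t=4s (window 0): DENY
  req#8 t=9s (window 1): ALLOW
  req#9 t=10s (window 1): ALLOW
  req#10 t=11s (window 1): ALLOW
  req#11 t=11s (window 1): ALLOW
  req#12 t=11s (window 1): ALLOW
  req#13 t=11s (window 1): DENY

Allowed counts by window: 5 5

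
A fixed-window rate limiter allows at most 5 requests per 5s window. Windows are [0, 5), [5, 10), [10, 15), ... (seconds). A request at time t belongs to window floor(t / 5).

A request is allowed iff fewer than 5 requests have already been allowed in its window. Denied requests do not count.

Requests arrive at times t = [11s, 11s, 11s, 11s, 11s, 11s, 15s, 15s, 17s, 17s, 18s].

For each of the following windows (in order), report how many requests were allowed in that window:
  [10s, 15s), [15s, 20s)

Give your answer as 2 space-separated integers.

Answer: 5 5

Derivation:
Processing requests:
  req#1 t=11s (window 2): ALLOW
  req#2 t=11s (window 2): ALLOW
  req#3 t=11s (window 2): ALLOW
  req#4 t=11s (window 2): ALLOW
  req#5 t=11s (window 2): ALLOW
  req#6 t=11s (window 2): DENY
  req#7 t=15s (window 3): ALLOW
  req#8 t=15s (window 3): ALLOW
  req#9 t=17s (window 3): ALLOW
  req#10 t=17s (window 3): ALLOW
  req#11 t=18s (window 3): ALLOW

Allowed counts by window: 5 5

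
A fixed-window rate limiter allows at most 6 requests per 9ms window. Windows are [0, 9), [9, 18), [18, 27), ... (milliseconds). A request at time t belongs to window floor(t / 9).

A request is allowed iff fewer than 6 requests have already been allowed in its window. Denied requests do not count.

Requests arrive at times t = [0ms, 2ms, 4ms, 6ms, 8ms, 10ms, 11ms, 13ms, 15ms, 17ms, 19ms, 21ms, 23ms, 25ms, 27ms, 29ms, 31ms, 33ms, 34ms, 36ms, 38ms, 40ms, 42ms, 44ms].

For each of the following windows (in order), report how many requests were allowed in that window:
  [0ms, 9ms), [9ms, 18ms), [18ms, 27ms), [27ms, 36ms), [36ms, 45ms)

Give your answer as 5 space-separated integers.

Answer: 5 5 4 5 5

Derivation:
Processing requests:
  req#1 t=0ms (window 0): ALLOW
  req#2 t=2ms (window 0): ALLOW
  req#3 t=4ms (window 0): ALLOW
  req#4 t=6ms (window 0): ALLOW
  req#5 t=8ms (window 0): ALLOW
  req#6 t=10ms (window 1): ALLOW
  req#7 t=11ms (window 1): ALLOW
  req#8 t=13ms (window 1): ALLOW
  req#9 t=15ms (window 1): ALLOW
  req#10 t=17ms (window 1): ALLOW
  req#11 t=19ms (window 2): ALLOW
  req#12 t=21ms (window 2): ALLOW
  req#13 t=23ms (window 2): ALLOW
  req#14 t=25ms (window 2): ALLOW
  req#15 t=27ms (window 3): ALLOW
  req#16 t=29ms (window 3): ALLOW
  req#17 t=31ms (window 3): ALLOW
  req#18 t=33ms (window 3): ALLOW
  req#19 t=34ms (window 3): ALLOW
  req#20 t=36ms (window 4): ALLOW
  req#21 t=38ms (window 4): ALLOW
  req#22 t=40ms (window 4): ALLOW
  req#23 t=42ms (window 4): ALLOW
  req#24 t=44ms (window 4): ALLOW

Allowed counts by window: 5 5 4 5 5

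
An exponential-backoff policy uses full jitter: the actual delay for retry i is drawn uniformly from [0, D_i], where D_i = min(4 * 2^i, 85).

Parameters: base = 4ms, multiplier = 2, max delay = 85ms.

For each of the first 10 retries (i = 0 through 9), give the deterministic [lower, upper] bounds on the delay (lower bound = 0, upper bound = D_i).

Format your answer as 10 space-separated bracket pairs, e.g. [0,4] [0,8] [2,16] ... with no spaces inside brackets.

Answer: [0,4] [0,8] [0,16] [0,32] [0,64] [0,85] [0,85] [0,85] [0,85] [0,85]

Derivation:
Computing bounds per retry:
  i=0: D_i=min(4*2^0,85)=4, bounds=[0,4]
  i=1: D_i=min(4*2^1,85)=8, bounds=[0,8]
  i=2: D_i=min(4*2^2,85)=16, bounds=[0,16]
  i=3: D_i=min(4*2^3,85)=32, bounds=[0,32]
  i=4: D_i=min(4*2^4,85)=64, bounds=[0,64]
  i=5: D_i=min(4*2^5,85)=85, bounds=[0,85]
  i=6: D_i=min(4*2^6,85)=85, bounds=[0,85]
  i=7: D_i=min(4*2^7,85)=85, bounds=[0,85]
  i=8: D_i=min(4*2^8,85)=85, bounds=[0,85]
  i=9: D_i=min(4*2^9,85)=85, bounds=[0,85]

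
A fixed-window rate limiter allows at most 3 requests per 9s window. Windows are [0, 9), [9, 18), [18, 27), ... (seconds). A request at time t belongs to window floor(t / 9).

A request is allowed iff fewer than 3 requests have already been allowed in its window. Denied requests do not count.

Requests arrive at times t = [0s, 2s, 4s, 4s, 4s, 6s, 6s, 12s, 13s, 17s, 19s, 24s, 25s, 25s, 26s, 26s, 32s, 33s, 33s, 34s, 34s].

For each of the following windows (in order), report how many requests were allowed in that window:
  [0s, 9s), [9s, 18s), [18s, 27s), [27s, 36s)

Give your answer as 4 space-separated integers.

Processing requests:
  req#1 t=0s (window 0): ALLOW
  req#2 t=2s (window 0): ALLOW
  req#3 t=4s (window 0): ALLOW
  req#4 t=4s (window 0): DENY
  req#5 t=4s (window 0): DENY
  req#6 t=6s (window 0): DENY
  req#7 t=6s (window 0): DENY
  req#8 t=12s (window 1): ALLOW
  req#9 t=13s (window 1): ALLOW
  req#10 t=17s (window 1): ALLOW
  req#11 t=19s (window 2): ALLOW
  req#12 t=24s (window 2): ALLOW
  req#13 t=25s (window 2): ALLOW
  req#14 t=25s (window 2): DENY
  req#15 t=26s (window 2): DENY
  req#16 t=26s (window 2): DENY
  req#17 t=32s (window 3): ALLOW
  req#18 t=33s (window 3): ALLOW
  req#19 t=33s (window 3): ALLOW
  req#20 t=34s (window 3): DENY
  req#21 t=34s (window 3): DENY

Allowed counts by window: 3 3 3 3

Answer: 3 3 3 3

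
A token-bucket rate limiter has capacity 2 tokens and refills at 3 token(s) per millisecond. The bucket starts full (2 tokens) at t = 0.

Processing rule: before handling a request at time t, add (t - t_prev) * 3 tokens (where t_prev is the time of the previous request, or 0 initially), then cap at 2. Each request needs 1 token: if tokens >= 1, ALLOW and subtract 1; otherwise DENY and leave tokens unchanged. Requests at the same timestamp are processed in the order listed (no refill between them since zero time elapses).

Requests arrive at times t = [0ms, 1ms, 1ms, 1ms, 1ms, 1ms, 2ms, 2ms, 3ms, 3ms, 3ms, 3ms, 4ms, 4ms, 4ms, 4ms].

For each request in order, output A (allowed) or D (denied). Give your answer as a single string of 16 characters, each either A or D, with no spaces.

Answer: AAADDDAAAADDAADD

Derivation:
Simulating step by step:
  req#1 t=0ms: ALLOW
  req#2 t=1ms: ALLOW
  req#3 t=1ms: ALLOW
  req#4 t=1ms: DENY
  req#5 t=1ms: DENY
  req#6 t=1ms: DENY
  req#7 t=2ms: ALLOW
  req#8 t=2ms: ALLOW
  req#9 t=3ms: ALLOW
  req#10 t=3ms: ALLOW
  req#11 t=3ms: DENY
  req#12 t=3ms: DENY
  req#13 t=4ms: ALLOW
  req#14 t=4ms: ALLOW
  req#15 t=4ms: DENY
  req#16 t=4ms: DENY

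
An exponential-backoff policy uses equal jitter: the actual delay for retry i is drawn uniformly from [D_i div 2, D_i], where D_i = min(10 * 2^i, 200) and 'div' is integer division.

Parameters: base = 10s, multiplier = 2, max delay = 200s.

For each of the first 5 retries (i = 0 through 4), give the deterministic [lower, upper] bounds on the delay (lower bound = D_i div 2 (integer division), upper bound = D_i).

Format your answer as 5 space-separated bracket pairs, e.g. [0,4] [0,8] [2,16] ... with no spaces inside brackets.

Answer: [5,10] [10,20] [20,40] [40,80] [80,160]

Derivation:
Computing bounds per retry:
  i=0: D_i=min(10*2^0,200)=10, bounds=[5,10]
  i=1: D_i=min(10*2^1,200)=20, bounds=[10,20]
  i=2: D_i=min(10*2^2,200)=40, bounds=[20,40]
  i=3: D_i=min(10*2^3,200)=80, bounds=[40,80]
  i=4: D_i=min(10*2^4,200)=160, bounds=[80,160]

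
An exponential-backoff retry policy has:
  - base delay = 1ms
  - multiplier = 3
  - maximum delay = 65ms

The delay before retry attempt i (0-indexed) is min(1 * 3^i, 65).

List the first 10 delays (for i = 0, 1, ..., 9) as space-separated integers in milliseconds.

Computing each delay:
  i=0: min(1*3^0, 65) = 1
  i=1: min(1*3^1, 65) = 3
  i=2: min(1*3^2, 65) = 9
  i=3: min(1*3^3, 65) = 27
  i=4: min(1*3^4, 65) = 65
  i=5: min(1*3^5, 65) = 65
  i=6: min(1*3^6, 65) = 65
  i=7: min(1*3^7, 65) = 65
  i=8: min(1*3^8, 65) = 65
  i=9: min(1*3^9, 65) = 65

Answer: 1 3 9 27 65 65 65 65 65 65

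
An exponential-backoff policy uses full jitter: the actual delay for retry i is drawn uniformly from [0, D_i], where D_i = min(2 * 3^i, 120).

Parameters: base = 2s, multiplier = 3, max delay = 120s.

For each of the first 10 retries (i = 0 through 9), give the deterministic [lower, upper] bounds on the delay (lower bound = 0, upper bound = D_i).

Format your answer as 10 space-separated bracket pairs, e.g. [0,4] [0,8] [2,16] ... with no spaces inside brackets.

Computing bounds per retry:
  i=0: D_i=min(2*3^0,120)=2, bounds=[0,2]
  i=1: D_i=min(2*3^1,120)=6, bounds=[0,6]
  i=2: D_i=min(2*3^2,120)=18, bounds=[0,18]
  i=3: D_i=min(2*3^3,120)=54, bounds=[0,54]
  i=4: D_i=min(2*3^4,120)=120, bounds=[0,120]
  i=5: D_i=min(2*3^5,120)=120, bounds=[0,120]
  i=6: D_i=min(2*3^6,120)=120, bounds=[0,120]
  i=7: D_i=min(2*3^7,120)=120, bounds=[0,120]
  i=8: D_i=min(2*3^8,120)=120, bounds=[0,120]
  i=9: D_i=min(2*3^9,120)=120, bounds=[0,120]

Answer: [0,2] [0,6] [0,18] [0,54] [0,120] [0,120] [0,120] [0,120] [0,120] [0,120]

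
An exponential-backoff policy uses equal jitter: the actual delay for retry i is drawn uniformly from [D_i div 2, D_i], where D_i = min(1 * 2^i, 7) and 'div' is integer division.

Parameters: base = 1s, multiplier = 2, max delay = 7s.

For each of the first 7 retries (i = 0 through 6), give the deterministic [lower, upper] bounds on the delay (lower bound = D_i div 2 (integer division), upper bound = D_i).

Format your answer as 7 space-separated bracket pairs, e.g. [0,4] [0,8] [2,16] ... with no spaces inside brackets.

Computing bounds per retry:
  i=0: D_i=min(1*2^0,7)=1, bounds=[0,1]
  i=1: D_i=min(1*2^1,7)=2, bounds=[1,2]
  i=2: D_i=min(1*2^2,7)=4, bounds=[2,4]
  i=3: D_i=min(1*2^3,7)=7, bounds=[3,7]
  i=4: D_i=min(1*2^4,7)=7, bounds=[3,7]
  i=5: D_i=min(1*2^5,7)=7, bounds=[3,7]
  i=6: D_i=min(1*2^6,7)=7, bounds=[3,7]

Answer: [0,1] [1,2] [2,4] [3,7] [3,7] [3,7] [3,7]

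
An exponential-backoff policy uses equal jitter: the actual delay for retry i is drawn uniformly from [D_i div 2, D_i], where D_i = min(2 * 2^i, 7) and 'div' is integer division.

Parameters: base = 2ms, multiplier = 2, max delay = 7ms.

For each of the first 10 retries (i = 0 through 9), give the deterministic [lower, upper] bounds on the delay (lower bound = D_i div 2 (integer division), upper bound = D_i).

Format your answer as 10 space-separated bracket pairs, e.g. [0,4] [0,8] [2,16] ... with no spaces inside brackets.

Answer: [1,2] [2,4] [3,7] [3,7] [3,7] [3,7] [3,7] [3,7] [3,7] [3,7]

Derivation:
Computing bounds per retry:
  i=0: D_i=min(2*2^0,7)=2, bounds=[1,2]
  i=1: D_i=min(2*2^1,7)=4, bounds=[2,4]
  i=2: D_i=min(2*2^2,7)=7, bounds=[3,7]
  i=3: D_i=min(2*2^3,7)=7, bounds=[3,7]
  i=4: D_i=min(2*2^4,7)=7, bounds=[3,7]
  i=5: D_i=min(2*2^5,7)=7, bounds=[3,7]
  i=6: D_i=min(2*2^6,7)=7, bounds=[3,7]
  i=7: D_i=min(2*2^7,7)=7, bounds=[3,7]
  i=8: D_i=min(2*2^8,7)=7, bounds=[3,7]
  i=9: D_i=min(2*2^9,7)=7, bounds=[3,7]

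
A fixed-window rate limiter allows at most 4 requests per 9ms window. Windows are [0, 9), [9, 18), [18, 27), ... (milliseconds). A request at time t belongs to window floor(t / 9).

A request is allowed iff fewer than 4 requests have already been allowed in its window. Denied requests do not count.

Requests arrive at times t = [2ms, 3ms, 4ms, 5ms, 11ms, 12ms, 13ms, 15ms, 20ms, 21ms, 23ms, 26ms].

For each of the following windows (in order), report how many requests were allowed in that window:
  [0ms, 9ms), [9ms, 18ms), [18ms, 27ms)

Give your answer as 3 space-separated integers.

Answer: 4 4 4

Derivation:
Processing requests:
  req#1 t=2ms (window 0): ALLOW
  req#2 t=3ms (window 0): ALLOW
  req#3 t=4ms (window 0): ALLOW
  req#4 t=5ms (window 0): ALLOW
  req#5 t=11ms (window 1): ALLOW
  req#6 t=12ms (window 1): ALLOW
  req#7 t=13ms (window 1): ALLOW
  req#8 t=15ms (window 1): ALLOW
  req#9 t=20ms (window 2): ALLOW
  req#10 t=21ms (window 2): ALLOW
  req#11 t=23ms (window 2): ALLOW
  req#12 t=26ms (window 2): ALLOW

Allowed counts by window: 4 4 4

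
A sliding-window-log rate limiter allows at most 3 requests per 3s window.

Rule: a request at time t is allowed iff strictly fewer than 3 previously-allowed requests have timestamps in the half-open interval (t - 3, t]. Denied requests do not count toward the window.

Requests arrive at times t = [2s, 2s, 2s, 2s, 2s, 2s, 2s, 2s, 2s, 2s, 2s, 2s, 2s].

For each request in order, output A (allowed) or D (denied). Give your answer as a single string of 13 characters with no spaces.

Tracking allowed requests in the window:
  req#1 t=2s: ALLOW
  req#2 t=2s: ALLOW
  req#3 t=2s: ALLOW
  req#4 t=2s: DENY
  req#5 t=2s: DENY
  req#6 t=2s: DENY
  req#7 t=2s: DENY
  req#8 t=2s: DENY
  req#9 t=2s: DENY
  req#10 t=2s: DENY
  req#11 t=2s: DENY
  req#12 t=2s: DENY
  req#13 t=2s: DENY

Answer: AAADDDDDDDDDD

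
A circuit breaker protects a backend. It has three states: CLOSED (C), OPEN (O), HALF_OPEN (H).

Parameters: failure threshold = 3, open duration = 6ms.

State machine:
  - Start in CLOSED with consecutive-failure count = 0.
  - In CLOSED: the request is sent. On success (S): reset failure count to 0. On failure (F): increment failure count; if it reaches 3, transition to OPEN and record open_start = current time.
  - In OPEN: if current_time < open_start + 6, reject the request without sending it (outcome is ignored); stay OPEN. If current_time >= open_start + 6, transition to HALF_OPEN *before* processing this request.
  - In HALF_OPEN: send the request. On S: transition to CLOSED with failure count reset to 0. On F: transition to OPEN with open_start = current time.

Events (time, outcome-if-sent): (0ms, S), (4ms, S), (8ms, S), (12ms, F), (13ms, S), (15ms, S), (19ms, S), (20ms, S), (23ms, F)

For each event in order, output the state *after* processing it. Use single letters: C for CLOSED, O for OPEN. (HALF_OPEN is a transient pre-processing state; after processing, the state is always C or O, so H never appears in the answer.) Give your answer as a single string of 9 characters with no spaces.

State after each event:
  event#1 t=0ms outcome=S: state=CLOSED
  event#2 t=4ms outcome=S: state=CLOSED
  event#3 t=8ms outcome=S: state=CLOSED
  event#4 t=12ms outcome=F: state=CLOSED
  event#5 t=13ms outcome=S: state=CLOSED
  event#6 t=15ms outcome=S: state=CLOSED
  event#7 t=19ms outcome=S: state=CLOSED
  event#8 t=20ms outcome=S: state=CLOSED
  event#9 t=23ms outcome=F: state=CLOSED

Answer: CCCCCCCCC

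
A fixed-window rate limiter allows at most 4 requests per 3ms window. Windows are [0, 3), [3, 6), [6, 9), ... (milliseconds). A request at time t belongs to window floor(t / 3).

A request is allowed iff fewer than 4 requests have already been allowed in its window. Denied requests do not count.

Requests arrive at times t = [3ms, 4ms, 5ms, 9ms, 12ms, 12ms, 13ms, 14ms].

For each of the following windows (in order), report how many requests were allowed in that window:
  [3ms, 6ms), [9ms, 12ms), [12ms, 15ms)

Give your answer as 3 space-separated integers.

Answer: 3 1 4

Derivation:
Processing requests:
  req#1 t=3ms (window 1): ALLOW
  req#2 t=4ms (window 1): ALLOW
  req#3 t=5ms (window 1): ALLOW
  req#4 t=9ms (window 3): ALLOW
  req#5 t=12ms (window 4): ALLOW
  req#6 t=12ms (window 4): ALLOW
  req#7 t=13ms (window 4): ALLOW
  req#8 t=14ms (window 4): ALLOW

Allowed counts by window: 3 1 4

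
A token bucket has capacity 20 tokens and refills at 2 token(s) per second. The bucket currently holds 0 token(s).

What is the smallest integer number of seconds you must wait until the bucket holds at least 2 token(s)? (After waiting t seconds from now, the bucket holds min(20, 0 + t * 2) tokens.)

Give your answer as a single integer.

Need 0 + t * 2 >= 2, so t >= 2/2.
Smallest integer t = ceil(2/2) = 1.

Answer: 1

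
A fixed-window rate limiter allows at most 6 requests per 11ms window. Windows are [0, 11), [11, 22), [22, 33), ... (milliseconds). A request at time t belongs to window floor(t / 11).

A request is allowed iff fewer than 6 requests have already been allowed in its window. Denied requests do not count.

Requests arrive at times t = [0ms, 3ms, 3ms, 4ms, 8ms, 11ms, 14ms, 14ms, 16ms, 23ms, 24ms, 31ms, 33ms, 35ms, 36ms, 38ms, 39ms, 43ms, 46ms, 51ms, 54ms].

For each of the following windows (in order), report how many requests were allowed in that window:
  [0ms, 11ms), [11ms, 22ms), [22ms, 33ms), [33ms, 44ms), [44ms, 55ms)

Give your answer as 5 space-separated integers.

Answer: 5 4 3 6 3

Derivation:
Processing requests:
  req#1 t=0ms (window 0): ALLOW
  req#2 t=3ms (window 0): ALLOW
  req#3 t=3ms (window 0): ALLOW
  req#4 t=4ms (window 0): ALLOW
  req#5 t=8ms (window 0): ALLOW
  req#6 t=11ms (window 1): ALLOW
  req#7 t=14ms (window 1): ALLOW
  req#8 t=14ms (window 1): ALLOW
  req#9 t=16ms (window 1): ALLOW
  req#10 t=23ms (window 2): ALLOW
  req#11 t=24ms (window 2): ALLOW
  req#12 t=31ms (window 2): ALLOW
  req#13 t=33ms (window 3): ALLOW
  req#14 t=35ms (window 3): ALLOW
  req#15 t=36ms (window 3): ALLOW
  req#16 t=38ms (window 3): ALLOW
  req#17 t=39ms (window 3): ALLOW
  req#18 t=43ms (window 3): ALLOW
  req#19 t=46ms (window 4): ALLOW
  req#20 t=51ms (window 4): ALLOW
  req#21 t=54ms (window 4): ALLOW

Allowed counts by window: 5 4 3 6 3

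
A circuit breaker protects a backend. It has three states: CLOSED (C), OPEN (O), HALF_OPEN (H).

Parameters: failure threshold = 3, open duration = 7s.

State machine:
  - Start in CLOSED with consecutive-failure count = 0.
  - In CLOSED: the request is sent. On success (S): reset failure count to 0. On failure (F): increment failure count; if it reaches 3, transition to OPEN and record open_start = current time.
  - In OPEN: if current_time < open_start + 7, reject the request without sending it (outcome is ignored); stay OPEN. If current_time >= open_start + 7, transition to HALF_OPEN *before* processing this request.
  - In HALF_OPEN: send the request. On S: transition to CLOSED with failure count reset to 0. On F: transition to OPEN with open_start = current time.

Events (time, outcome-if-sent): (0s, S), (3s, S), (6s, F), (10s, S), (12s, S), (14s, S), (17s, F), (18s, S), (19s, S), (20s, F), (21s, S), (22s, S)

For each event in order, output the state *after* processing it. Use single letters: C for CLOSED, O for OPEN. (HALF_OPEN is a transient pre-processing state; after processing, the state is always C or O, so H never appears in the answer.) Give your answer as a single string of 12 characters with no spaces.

Answer: CCCCCCCCCCCC

Derivation:
State after each event:
  event#1 t=0s outcome=S: state=CLOSED
  event#2 t=3s outcome=S: state=CLOSED
  event#3 t=6s outcome=F: state=CLOSED
  event#4 t=10s outcome=S: state=CLOSED
  event#5 t=12s outcome=S: state=CLOSED
  event#6 t=14s outcome=S: state=CLOSED
  event#7 t=17s outcome=F: state=CLOSED
  event#8 t=18s outcome=S: state=CLOSED
  event#9 t=19s outcome=S: state=CLOSED
  event#10 t=20s outcome=F: state=CLOSED
  event#11 t=21s outcome=S: state=CLOSED
  event#12 t=22s outcome=S: state=CLOSED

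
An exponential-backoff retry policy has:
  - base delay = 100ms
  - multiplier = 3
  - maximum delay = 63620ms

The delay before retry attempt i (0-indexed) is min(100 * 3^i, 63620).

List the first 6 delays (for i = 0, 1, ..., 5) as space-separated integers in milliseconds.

Answer: 100 300 900 2700 8100 24300

Derivation:
Computing each delay:
  i=0: min(100*3^0, 63620) = 100
  i=1: min(100*3^1, 63620) = 300
  i=2: min(100*3^2, 63620) = 900
  i=3: min(100*3^3, 63620) = 2700
  i=4: min(100*3^4, 63620) = 8100
  i=5: min(100*3^5, 63620) = 24300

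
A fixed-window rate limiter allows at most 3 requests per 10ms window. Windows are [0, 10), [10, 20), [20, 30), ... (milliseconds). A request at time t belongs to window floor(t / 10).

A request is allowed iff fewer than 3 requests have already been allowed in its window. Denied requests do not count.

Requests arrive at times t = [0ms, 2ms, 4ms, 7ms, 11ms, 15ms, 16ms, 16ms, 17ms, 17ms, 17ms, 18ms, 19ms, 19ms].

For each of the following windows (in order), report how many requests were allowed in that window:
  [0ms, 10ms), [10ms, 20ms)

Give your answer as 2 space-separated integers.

Processing requests:
  req#1 t=0ms (window 0): ALLOW
  req#2 t=2ms (window 0): ALLOW
  req#3 t=4ms (window 0): ALLOW
  req#4 t=7ms (window 0): DENY
  req#5 t=11ms (window 1): ALLOW
  req#6 t=15ms (window 1): ALLOW
  req#7 t=16ms (window 1): ALLOW
  req#8 t=16ms (window 1): DENY
  req#9 t=17ms (window 1): DENY
  req#10 t=17ms (window 1): DENY
  req#11 t=17ms (window 1): DENY
  req#12 t=18ms (window 1): DENY
  req#13 t=19ms (window 1): DENY
  req#14 t=19ms (window 1): DENY

Allowed counts by window: 3 3

Answer: 3 3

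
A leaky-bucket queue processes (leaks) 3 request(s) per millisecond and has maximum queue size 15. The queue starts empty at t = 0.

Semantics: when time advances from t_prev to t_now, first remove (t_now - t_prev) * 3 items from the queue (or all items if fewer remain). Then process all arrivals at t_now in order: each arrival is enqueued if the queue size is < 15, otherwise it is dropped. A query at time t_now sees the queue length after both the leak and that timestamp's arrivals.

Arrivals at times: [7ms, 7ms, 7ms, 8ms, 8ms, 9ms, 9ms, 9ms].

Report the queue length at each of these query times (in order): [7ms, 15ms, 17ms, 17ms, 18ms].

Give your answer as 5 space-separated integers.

Answer: 3 0 0 0 0

Derivation:
Queue lengths at query times:
  query t=7ms: backlog = 3
  query t=15ms: backlog = 0
  query t=17ms: backlog = 0
  query t=17ms: backlog = 0
  query t=18ms: backlog = 0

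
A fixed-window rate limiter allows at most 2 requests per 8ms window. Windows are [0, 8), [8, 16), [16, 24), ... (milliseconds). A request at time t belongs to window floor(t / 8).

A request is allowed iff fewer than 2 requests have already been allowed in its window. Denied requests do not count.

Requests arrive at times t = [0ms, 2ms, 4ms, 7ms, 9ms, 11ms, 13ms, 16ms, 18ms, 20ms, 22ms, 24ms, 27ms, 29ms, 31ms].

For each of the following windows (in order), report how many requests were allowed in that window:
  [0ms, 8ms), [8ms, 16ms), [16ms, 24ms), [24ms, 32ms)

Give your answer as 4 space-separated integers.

Answer: 2 2 2 2

Derivation:
Processing requests:
  req#1 t=0ms (window 0): ALLOW
  req#2 t=2ms (window 0): ALLOW
  req#3 t=4ms (window 0): DENY
  req#4 t=7ms (window 0): DENY
  req#5 t=9ms (window 1): ALLOW
  req#6 t=11ms (window 1): ALLOW
  req#7 t=13ms (window 1): DENY
  req#8 t=16ms (window 2): ALLOW
  req#9 t=18ms (window 2): ALLOW
  req#10 t=20ms (window 2): DENY
  req#11 t=22ms (window 2): DENY
  req#12 t=24ms (window 3): ALLOW
  req#13 t=27ms (window 3): ALLOW
  req#14 t=29ms (window 3): DENY
  req#15 t=31ms (window 3): DENY

Allowed counts by window: 2 2 2 2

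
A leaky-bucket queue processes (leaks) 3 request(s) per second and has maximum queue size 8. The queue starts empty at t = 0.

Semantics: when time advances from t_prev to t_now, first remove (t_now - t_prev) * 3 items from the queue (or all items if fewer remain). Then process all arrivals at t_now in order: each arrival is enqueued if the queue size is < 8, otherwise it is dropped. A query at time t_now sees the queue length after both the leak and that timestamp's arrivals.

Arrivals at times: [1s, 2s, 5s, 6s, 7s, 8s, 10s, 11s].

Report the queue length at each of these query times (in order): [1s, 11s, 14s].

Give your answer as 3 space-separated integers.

Queue lengths at query times:
  query t=1s: backlog = 1
  query t=11s: backlog = 1
  query t=14s: backlog = 0

Answer: 1 1 0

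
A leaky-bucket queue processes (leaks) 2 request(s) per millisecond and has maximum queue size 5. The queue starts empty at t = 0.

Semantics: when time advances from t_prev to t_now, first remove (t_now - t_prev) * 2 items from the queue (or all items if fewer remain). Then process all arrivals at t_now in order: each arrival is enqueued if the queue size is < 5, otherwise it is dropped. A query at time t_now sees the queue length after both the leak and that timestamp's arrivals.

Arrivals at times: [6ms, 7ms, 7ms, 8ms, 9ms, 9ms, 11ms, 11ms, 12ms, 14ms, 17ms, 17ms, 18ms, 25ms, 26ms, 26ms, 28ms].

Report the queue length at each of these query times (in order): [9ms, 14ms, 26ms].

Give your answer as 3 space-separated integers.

Answer: 2 1 2

Derivation:
Queue lengths at query times:
  query t=9ms: backlog = 2
  query t=14ms: backlog = 1
  query t=26ms: backlog = 2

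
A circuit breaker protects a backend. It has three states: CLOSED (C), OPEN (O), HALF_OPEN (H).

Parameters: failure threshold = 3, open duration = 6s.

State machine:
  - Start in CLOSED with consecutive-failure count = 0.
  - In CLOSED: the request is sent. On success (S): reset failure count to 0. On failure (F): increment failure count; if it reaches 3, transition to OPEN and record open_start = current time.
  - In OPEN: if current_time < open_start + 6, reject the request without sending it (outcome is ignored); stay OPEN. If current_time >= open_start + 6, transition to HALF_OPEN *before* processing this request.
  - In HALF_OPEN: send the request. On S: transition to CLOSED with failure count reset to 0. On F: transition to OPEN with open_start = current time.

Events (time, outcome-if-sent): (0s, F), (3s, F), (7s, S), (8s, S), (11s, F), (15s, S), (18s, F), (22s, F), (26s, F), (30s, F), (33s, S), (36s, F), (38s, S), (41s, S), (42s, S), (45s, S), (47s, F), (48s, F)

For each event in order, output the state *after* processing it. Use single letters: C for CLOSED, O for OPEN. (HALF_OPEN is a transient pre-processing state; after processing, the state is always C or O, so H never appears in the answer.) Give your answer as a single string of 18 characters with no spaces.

Answer: CCCCCCCCOOCCCCCCCC

Derivation:
State after each event:
  event#1 t=0s outcome=F: state=CLOSED
  event#2 t=3s outcome=F: state=CLOSED
  event#3 t=7s outcome=S: state=CLOSED
  event#4 t=8s outcome=S: state=CLOSED
  event#5 t=11s outcome=F: state=CLOSED
  event#6 t=15s outcome=S: state=CLOSED
  event#7 t=18s outcome=F: state=CLOSED
  event#8 t=22s outcome=F: state=CLOSED
  event#9 t=26s outcome=F: state=OPEN
  event#10 t=30s outcome=F: state=OPEN
  event#11 t=33s outcome=S: state=CLOSED
  event#12 t=36s outcome=F: state=CLOSED
  event#13 t=38s outcome=S: state=CLOSED
  event#14 t=41s outcome=S: state=CLOSED
  event#15 t=42s outcome=S: state=CLOSED
  event#16 t=45s outcome=S: state=CLOSED
  event#17 t=47s outcome=F: state=CLOSED
  event#18 t=48s outcome=F: state=CLOSED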